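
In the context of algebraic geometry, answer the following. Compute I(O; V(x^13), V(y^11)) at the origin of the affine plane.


The intersection multiplicity of V(x^a) and V(y^b) at the origin is:
I(O; V(x^13), V(y^11)) = dim_k(k[x,y]/(x^13, y^11))
A basis for k[x,y]/(x^13, y^11) is the set of monomials x^i * y^j
where 0 <= i < 13 and 0 <= j < 11.
The number of such monomials is 13 * 11 = 143

143


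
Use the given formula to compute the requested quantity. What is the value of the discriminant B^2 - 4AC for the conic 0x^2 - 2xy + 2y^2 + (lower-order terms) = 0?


The discriminant of a conic Ax^2 + Bxy + Cy^2 + ... = 0 is B^2 - 4AC.
B^2 = (-2)^2 = 4
4AC = 4*0*2 = 0
Discriminant = 4 + 0 = 4

4


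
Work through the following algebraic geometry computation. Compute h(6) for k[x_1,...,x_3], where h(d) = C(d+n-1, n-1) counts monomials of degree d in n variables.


The Hilbert function for the polynomial ring in 3 variables is:
h(d) = C(d+n-1, n-1)
h(6) = C(6+3-1, 3-1) = C(8, 2)
= 8! / (2! * 6!)
= 28

28


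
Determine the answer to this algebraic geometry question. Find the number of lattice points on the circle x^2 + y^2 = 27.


Systematically check integer values of x where x^2 <= 27.
For each valid x, check if 27 - x^2 is a perfect square.
Total integer solutions found: 0

0


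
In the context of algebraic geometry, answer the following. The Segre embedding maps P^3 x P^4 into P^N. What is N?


The Segre embedding maps P^m x P^n into P^N via
all products of coordinates from each factor.
N = (m+1)(n+1) - 1
N = (3+1)(4+1) - 1
N = 4*5 - 1
N = 20 - 1 = 19

19


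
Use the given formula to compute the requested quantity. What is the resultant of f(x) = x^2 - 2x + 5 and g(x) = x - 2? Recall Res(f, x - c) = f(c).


For Res(f, x - c), we evaluate f at x = c.
f(2) = 2^2 - 2*2 + 5
= 4 - 4 + 5
= 0 + 5 = 5
Res(f, g) = 5

5


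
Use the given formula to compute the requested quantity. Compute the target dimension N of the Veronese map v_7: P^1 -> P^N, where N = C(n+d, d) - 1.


The Veronese embedding v_d: P^n -> P^N maps each point to all
degree-d monomials in n+1 homogeneous coordinates.
N = C(n+d, d) - 1
N = C(1+7, 7) - 1
N = C(8, 7) - 1
C(8, 7) = 8
N = 8 - 1 = 7

7


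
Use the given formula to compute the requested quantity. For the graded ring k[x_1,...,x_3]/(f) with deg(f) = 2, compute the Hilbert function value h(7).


For R = k[x_1,...,x_n]/(f) with f homogeneous of degree e:
The Hilbert series is (1 - t^e)/(1 - t)^n.
So h(d) = C(d+n-1, n-1) - C(d-e+n-1, n-1) for d >= e.
With n=3, e=2, d=7:
C(7+3-1, 3-1) = C(9, 2) = 36
C(7-2+3-1, 3-1) = C(7, 2) = 21
h(7) = 36 - 21 = 15

15


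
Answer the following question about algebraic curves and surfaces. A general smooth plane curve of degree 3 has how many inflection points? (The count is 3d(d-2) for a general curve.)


For a general smooth plane curve C of degree d, the inflection points are
the intersection of C with its Hessian curve, which has degree 3(d-2).
By Bezout, the total intersection number is d * 3(d-2) = 3 * 3 = 9.
For a general curve every flex is ordinary, so each contributes
multiplicity 1 to C·Hess(C), and the number of distinct inflection
points is 3d(d-2).
Inflection points = 3*3*(3-2) = 3*3*1 = 9

9


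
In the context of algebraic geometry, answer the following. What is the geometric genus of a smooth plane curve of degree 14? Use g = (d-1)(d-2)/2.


Using the genus formula for smooth plane curves:
g = (d-1)(d-2)/2
g = (14-1)(14-2)/2
g = 13*12/2
g = 156/2 = 78

78


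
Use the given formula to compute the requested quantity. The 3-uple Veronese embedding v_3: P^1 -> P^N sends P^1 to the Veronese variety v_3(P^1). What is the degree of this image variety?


The Veronese variety v_3(P^1) has degree d^r.
d^r = 3^1 = 3

3


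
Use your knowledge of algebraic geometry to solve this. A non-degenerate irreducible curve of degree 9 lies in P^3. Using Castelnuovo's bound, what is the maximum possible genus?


Castelnuovo's bound: write d - 1 = m(r-1) + epsilon with 0 <= epsilon < r-1.
d - 1 = 9 - 1 = 8
r - 1 = 3 - 1 = 2
8 = 4*2 + 0, so m = 4, epsilon = 0
pi(d, r) = m(m-1)(r-1)/2 + m*epsilon
= 4*3*2/2 + 4*0
= 24/2 + 0
= 12 + 0 = 12

12


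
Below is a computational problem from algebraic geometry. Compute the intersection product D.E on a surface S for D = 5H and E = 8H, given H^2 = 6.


Using bilinearity of the intersection pairing on a surface S:
(aH).(bH) = ab * (H.H)
We have H^2 = 6.
D.E = (5H).(8H) = 5*8*6
= 40*6
= 240

240


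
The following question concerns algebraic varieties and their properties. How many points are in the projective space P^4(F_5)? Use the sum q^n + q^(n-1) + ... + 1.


P^4(F_5) has (q^(n+1) - 1)/(q - 1) points.
= 5^4 + 5^3 + 5^2 + 5^1 + 5^0
= 625 + 125 + 25 + 5 + 1
= 781

781


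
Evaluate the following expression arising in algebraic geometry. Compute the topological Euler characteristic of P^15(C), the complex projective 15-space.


The complex projective space P^15 has one cell in each even real dimension 0, 2, ..., 30.
The cohomology groups are H^{2k}(P^15) = Z for k = 0,...,15, and 0 otherwise.
Euler characteristic = sum of Betti numbers = 1 per even-dimensional cohomology group.
chi(P^15) = 15 + 1 = 16

16


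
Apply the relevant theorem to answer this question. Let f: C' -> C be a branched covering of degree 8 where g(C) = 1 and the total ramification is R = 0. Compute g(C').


Riemann-Hurwitz formula: 2g' - 2 = d(2g - 2) + R
Given: d = 8, g = 1, R = 0
2g' - 2 = 8*(2*1 - 2) + 0
2g' - 2 = 8*0 + 0
2g' - 2 = 0 + 0 = 0
2g' = 2
g' = 1

1


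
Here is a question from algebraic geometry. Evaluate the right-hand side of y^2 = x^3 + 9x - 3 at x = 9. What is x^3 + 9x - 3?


Compute x^3 + 9x - 3 at x = 9:
x^3 = 9^3 = 729
9*x = 9*9 = 81
Sum: 729 + 81 - 3 = 807

807


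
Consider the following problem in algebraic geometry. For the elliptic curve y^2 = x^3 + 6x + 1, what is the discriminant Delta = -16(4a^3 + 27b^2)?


Compute each component:
4a^3 = 4*6^3 = 4*216 = 864
27b^2 = 27*1^2 = 27*1 = 27
4a^3 + 27b^2 = 864 + 27 = 891
Delta = -16*891 = -14256

-14256


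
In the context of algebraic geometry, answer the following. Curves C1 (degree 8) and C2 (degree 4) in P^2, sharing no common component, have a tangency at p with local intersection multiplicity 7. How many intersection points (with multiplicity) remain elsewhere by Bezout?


By Bezout's theorem, the total intersection number is d1 * d2.
Total = 8 * 4 = 32
Intersection multiplicity at p = 7
Remaining intersections = 32 - 7 = 25

25


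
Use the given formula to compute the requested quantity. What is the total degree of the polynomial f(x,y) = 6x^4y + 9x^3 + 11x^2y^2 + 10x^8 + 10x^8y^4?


Examine each term for its total degree (sum of exponents).
  Term '6x^4y' has total degree 4+1 = 5.
  Term '9x^3' has total degree 3+0 = 3.
  Term '11x^2y^2' has total degree 2+2 = 4.
  Term '10x^8' has total degree 8+0 = 8.
  Term '10x^8y^4' has total degree 8+4 = 12.
The maximum total degree among all terms is 12.

12


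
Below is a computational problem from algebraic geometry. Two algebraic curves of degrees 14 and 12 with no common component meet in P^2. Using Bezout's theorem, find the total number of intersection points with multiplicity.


Bezout's theorem states the intersection count equals the product of degrees.
Intersection count = 14 * 12 = 168

168


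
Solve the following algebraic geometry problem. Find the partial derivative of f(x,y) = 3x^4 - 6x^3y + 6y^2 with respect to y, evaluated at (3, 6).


df/dy = (-6)*x^3 + 2*6*y^1
At (3,6): (-6)*3^3 + 2*6*6^1
= -162 + 72
= -90

-90


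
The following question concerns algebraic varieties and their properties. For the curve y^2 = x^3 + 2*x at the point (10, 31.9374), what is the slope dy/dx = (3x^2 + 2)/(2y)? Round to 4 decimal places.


Using implicit differentiation of y^2 = x^3 + 2*x:
2y * dy/dx = 3x^2 + 2
dy/dx = (3x^2 + 2)/(2y)
Numerator: 3*10^2 + 2 = 302
Denominator: 2*31.9374 = 63.8748
dy/dx = 302/63.8748 = 4.7280

4.7280


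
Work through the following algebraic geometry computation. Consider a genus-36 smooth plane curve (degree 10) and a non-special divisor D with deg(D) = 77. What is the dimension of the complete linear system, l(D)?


First, compute the genus of a smooth plane curve of degree 10:
g = (d-1)(d-2)/2 = (10-1)(10-2)/2 = 36
For a non-special divisor D (i.e., h^1(D) = 0), Riemann-Roch gives:
l(D) = deg(D) - g + 1
Since deg(D) = 77 >= 2g - 1 = 71, D is non-special.
l(D) = 77 - 36 + 1 = 42

42


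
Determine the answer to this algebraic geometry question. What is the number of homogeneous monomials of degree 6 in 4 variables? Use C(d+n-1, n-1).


The number of degree-6 monomials in 4 variables is C(d+n-1, n-1).
= C(6+4-1, 4-1) = C(9, 3)
= 84

84


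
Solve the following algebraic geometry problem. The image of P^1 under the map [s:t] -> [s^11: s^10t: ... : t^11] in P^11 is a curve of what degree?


The rational normal curve in P^11 is the image of P^1 under the 11-uple Veronese.
A general hyperplane in P^11 pulls back to a degree-11 form on P^1, which has 11 zeros,
so the curve meets a general hyperplane in 11 points. Degree = 11.

11


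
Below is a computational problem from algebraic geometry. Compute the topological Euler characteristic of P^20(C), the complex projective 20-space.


The complex projective space P^20 has one cell in each even real dimension 0, 2, ..., 40.
The cohomology groups are H^{2k}(P^20) = Z for k = 0,...,20, and 0 otherwise.
Euler characteristic = sum of Betti numbers = 1 per even-dimensional cohomology group.
chi(P^20) = 20 + 1 = 21

21


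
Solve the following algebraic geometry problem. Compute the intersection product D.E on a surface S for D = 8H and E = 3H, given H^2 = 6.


Using bilinearity of the intersection pairing on a surface S:
(aH).(bH) = ab * (H.H)
We have H^2 = 6.
D.E = (8H).(3H) = 8*3*6
= 24*6
= 144

144


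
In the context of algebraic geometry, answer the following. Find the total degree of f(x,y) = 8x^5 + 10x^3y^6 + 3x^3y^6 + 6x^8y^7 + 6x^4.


Examine each term for its total degree (sum of exponents).
  Term '8x^5' has total degree 5+0 = 5.
  Term '10x^3y^6' has total degree 3+6 = 9.
  Term '3x^3y^6' has total degree 3+6 = 9.
  Term '6x^8y^7' has total degree 8+7 = 15.
  Term '6x^4' has total degree 4+0 = 4.
The maximum total degree among all terms is 15.

15


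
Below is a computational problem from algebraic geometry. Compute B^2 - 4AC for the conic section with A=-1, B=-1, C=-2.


The discriminant of a conic Ax^2 + Bxy + Cy^2 + ... = 0 is B^2 - 4AC.
B^2 = (-1)^2 = 1
4AC = 4*(-1)*(-2) = 8
Discriminant = 1 - 8 = -7

-7


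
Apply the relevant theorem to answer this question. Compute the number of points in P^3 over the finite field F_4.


P^3(F_4) has (q^(n+1) - 1)/(q - 1) points.
= 4^3 + 4^2 + 4^1 + 4^0
= 64 + 16 + 4 + 1
= 85

85


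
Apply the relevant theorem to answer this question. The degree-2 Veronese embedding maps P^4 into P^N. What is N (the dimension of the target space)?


The Veronese embedding v_d: P^n -> P^N maps each point to all
degree-d monomials in n+1 homogeneous coordinates.
N = C(n+d, d) - 1
N = C(4+2, 2) - 1
N = C(6, 2) - 1
C(6, 2) = 15
N = 15 - 1 = 14

14


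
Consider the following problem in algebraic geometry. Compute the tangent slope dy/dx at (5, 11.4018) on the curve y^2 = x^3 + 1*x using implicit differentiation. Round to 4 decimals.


Using implicit differentiation of y^2 = x^3 + 1*x:
2y * dy/dx = 3x^2 + 1
dy/dx = (3x^2 + 1)/(2y)
Numerator: 3*5^2 + 1 = 76
Denominator: 2*11.4018 = 22.8036
dy/dx = 76/22.8036 = 3.3328

3.3328


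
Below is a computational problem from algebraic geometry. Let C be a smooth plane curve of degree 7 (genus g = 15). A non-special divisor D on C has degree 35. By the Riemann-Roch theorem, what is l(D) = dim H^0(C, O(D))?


First, compute the genus of a smooth plane curve of degree 7:
g = (d-1)(d-2)/2 = (7-1)(7-2)/2 = 15
For a non-special divisor D (i.e., h^1(D) = 0), Riemann-Roch gives:
l(D) = deg(D) - g + 1
Since deg(D) = 35 >= 2g - 1 = 29, D is non-special.
l(D) = 35 - 15 + 1 = 21

21


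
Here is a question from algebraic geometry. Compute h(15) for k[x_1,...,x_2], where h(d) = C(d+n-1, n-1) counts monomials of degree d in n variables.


The Hilbert function for the polynomial ring in 2 variables is:
h(d) = C(d+n-1, n-1)
h(15) = C(15+2-1, 2-1) = C(16, 1)
= 16! / (1! * 15!)
= 16

16


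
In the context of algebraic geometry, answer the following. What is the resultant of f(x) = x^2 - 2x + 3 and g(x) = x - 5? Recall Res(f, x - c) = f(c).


For Res(f, x - c), we evaluate f at x = c.
f(5) = 5^2 - 2*5 + 3
= 25 - 10 + 3
= 15 + 3 = 18
Res(f, g) = 18

18


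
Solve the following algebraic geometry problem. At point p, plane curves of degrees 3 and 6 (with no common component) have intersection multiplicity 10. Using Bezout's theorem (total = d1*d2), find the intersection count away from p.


By Bezout's theorem, the total intersection number is d1 * d2.
Total = 3 * 6 = 18
Intersection multiplicity at p = 10
Remaining intersections = 18 - 10 = 8

8


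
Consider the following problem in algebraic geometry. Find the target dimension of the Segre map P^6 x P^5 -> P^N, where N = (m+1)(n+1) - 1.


The Segre embedding maps P^m x P^n into P^N via
all products of coordinates from each factor.
N = (m+1)(n+1) - 1
N = (6+1)(5+1) - 1
N = 7*6 - 1
N = 42 - 1 = 41

41


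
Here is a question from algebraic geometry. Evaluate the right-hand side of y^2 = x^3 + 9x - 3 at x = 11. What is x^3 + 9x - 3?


Compute x^3 + 9x - 3 at x = 11:
x^3 = 11^3 = 1331
9*x = 9*11 = 99
Sum: 1331 + 99 - 3 = 1427

1427


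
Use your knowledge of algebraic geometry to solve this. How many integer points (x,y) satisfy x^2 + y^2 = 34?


Systematically check integer values of x where x^2 <= 34.
For each valid x, check if 34 - x^2 is a perfect square.
x=3: 34 - 9 = 25, sqrt = 5 (valid)
x=5: 34 - 25 = 9, sqrt = 3 (valid)
Total integer solutions found: 8

8


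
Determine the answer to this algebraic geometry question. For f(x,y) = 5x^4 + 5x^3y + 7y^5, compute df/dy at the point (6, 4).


df/dy = 5*x^3 + 5*7*y^4
At (6,4): 5*6^3 + 5*7*4^4
= 1080 + 8960
= 10040

10040


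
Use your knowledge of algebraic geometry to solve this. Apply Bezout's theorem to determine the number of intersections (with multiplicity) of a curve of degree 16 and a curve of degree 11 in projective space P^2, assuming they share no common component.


Bezout's theorem states the intersection count equals the product of degrees.
Intersection count = 16 * 11 = 176

176


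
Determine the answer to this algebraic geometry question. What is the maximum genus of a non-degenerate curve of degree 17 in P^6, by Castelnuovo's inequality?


Castelnuovo's bound: write d - 1 = m(r-1) + epsilon with 0 <= epsilon < r-1.
d - 1 = 17 - 1 = 16
r - 1 = 6 - 1 = 5
16 = 3*5 + 1, so m = 3, epsilon = 1
pi(d, r) = m(m-1)(r-1)/2 + m*epsilon
= 3*2*5/2 + 3*1
= 30/2 + 3
= 15 + 3 = 18

18


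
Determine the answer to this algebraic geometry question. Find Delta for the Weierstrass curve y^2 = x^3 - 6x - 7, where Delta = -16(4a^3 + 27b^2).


Compute each component:
4a^3 = 4*(-6)^3 = 4*(-216) = -864
27b^2 = 27*(-7)^2 = 27*49 = 1323
4a^3 + 27b^2 = -864 + 1323 = 459
Delta = -16*459 = -7344

-7344


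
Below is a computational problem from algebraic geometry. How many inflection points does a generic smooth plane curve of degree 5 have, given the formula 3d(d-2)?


For a general smooth plane curve C of degree d, the inflection points are
the intersection of C with its Hessian curve, which has degree 3(d-2).
By Bezout, the total intersection number is d * 3(d-2) = 5 * 9 = 45.
For a general curve every flex is ordinary, so each contributes
multiplicity 1 to C·Hess(C), and the number of distinct inflection
points is 3d(d-2).
Inflection points = 3*5*(5-2) = 3*5*3 = 45

45


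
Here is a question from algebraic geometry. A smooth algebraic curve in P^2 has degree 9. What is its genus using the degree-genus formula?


Using the genus formula for smooth plane curves:
g = (d-1)(d-2)/2
g = (9-1)(9-2)/2
g = 8*7/2
g = 56/2 = 28

28


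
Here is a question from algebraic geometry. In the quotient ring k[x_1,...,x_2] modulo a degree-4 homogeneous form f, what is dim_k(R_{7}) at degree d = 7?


For R = k[x_1,...,x_n]/(f) with f homogeneous of degree e:
The Hilbert series is (1 - t^e)/(1 - t)^n.
So h(d) = C(d+n-1, n-1) - C(d-e+n-1, n-1) for d >= e.
With n=2, e=4, d=7:
C(7+2-1, 2-1) = C(8, 1) = 8
C(7-4+2-1, 2-1) = C(4, 1) = 4
h(7) = 8 - 4 = 4

4


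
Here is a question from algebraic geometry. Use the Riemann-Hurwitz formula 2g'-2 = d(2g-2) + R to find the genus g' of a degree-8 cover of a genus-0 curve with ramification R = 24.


Riemann-Hurwitz formula: 2g' - 2 = d(2g - 2) + R
Given: d = 8, g = 0, R = 24
2g' - 2 = 8*(2*0 - 2) + 24
2g' - 2 = 8*(-2) + 24
2g' - 2 = -16 + 24 = 8
2g' = 10
g' = 5

5


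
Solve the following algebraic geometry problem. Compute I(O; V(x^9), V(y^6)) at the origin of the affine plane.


The intersection multiplicity of V(x^a) and V(y^b) at the origin is:
I(O; V(x^9), V(y^6)) = dim_k(k[x,y]/(x^9, y^6))
A basis for k[x,y]/(x^9, y^6) is the set of monomials x^i * y^j
where 0 <= i < 9 and 0 <= j < 6.
The number of such monomials is 9 * 6 = 54

54


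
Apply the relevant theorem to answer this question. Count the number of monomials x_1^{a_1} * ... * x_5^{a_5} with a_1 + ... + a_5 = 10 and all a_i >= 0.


The number of degree-10 monomials in 5 variables is C(d+n-1, n-1).
= C(10+5-1, 5-1) = C(14, 4)
= 1001

1001


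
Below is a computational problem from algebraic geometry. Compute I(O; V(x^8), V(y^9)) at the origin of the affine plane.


The intersection multiplicity of V(x^a) and V(y^b) at the origin is:
I(O; V(x^8), V(y^9)) = dim_k(k[x,y]/(x^8, y^9))
A basis for k[x,y]/(x^8, y^9) is the set of monomials x^i * y^j
where 0 <= i < 8 and 0 <= j < 9.
The number of such monomials is 8 * 9 = 72

72


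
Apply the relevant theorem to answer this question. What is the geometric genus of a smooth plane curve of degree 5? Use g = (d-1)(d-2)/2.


Using the genus formula for smooth plane curves:
g = (d-1)(d-2)/2
g = (5-1)(5-2)/2
g = 4*3/2
g = 12/2 = 6

6


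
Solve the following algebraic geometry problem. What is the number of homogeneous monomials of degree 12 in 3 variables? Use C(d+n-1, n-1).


The number of degree-12 monomials in 3 variables is C(d+n-1, n-1).
= C(12+3-1, 3-1) = C(14, 2)
= 91

91


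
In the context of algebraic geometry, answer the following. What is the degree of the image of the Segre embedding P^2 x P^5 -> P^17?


The degree of the Segre variety P^2 x P^5 is C(m+n, m).
= C(7, 2)
= 21

21


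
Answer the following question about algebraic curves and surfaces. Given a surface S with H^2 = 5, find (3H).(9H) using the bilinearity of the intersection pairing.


Using bilinearity of the intersection pairing on a surface S:
(aH).(bH) = ab * (H.H)
We have H^2 = 5.
D.E = (3H).(9H) = 3*9*5
= 27*5
= 135

135


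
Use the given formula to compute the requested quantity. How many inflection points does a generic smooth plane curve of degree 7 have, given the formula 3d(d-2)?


For a general smooth plane curve C of degree d, the inflection points are
the intersection of C with its Hessian curve, which has degree 3(d-2).
By Bezout, the total intersection number is d * 3(d-2) = 7 * 15 = 105.
For a general curve every flex is ordinary, so each contributes
multiplicity 1 to C·Hess(C), and the number of distinct inflection
points is 3d(d-2).
Inflection points = 3*7*(7-2) = 3*7*5 = 105

105


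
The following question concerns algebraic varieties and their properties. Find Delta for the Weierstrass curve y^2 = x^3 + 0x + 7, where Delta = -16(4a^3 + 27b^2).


Compute each component:
4a^3 = 4*0^3 = 4*0 = 0
27b^2 = 27*7^2 = 27*49 = 1323
4a^3 + 27b^2 = 0 + 1323 = 1323
Delta = -16*1323 = -21168

-21168


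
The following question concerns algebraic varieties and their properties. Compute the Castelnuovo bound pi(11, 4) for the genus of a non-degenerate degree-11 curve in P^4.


Castelnuovo's bound: write d - 1 = m(r-1) + epsilon with 0 <= epsilon < r-1.
d - 1 = 11 - 1 = 10
r - 1 = 4 - 1 = 3
10 = 3*3 + 1, so m = 3, epsilon = 1
pi(d, r) = m(m-1)(r-1)/2 + m*epsilon
= 3*2*3/2 + 3*1
= 18/2 + 3
= 9 + 3 = 12

12


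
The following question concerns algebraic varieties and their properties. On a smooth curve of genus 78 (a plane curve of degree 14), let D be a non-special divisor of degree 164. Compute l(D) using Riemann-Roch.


First, compute the genus of a smooth plane curve of degree 14:
g = (d-1)(d-2)/2 = (14-1)(14-2)/2 = 78
For a non-special divisor D (i.e., h^1(D) = 0), Riemann-Roch gives:
l(D) = deg(D) - g + 1
Since deg(D) = 164 >= 2g - 1 = 155, D is non-special.
l(D) = 164 - 78 + 1 = 87

87


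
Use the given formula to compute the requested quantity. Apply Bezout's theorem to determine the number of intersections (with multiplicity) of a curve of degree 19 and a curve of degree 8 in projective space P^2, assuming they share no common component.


Bezout's theorem states the intersection count equals the product of degrees.
Intersection count = 19 * 8 = 152

152


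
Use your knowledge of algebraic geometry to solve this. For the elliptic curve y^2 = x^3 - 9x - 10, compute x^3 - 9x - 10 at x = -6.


Compute x^3 - 9x - 10 at x = -6:
x^3 = (-6)^3 = -216
(-9)*x = (-9)*(-6) = 54
Sum: -216 + 54 - 10 = -172

-172


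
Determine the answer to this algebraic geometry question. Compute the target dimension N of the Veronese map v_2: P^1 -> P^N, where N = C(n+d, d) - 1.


The Veronese embedding v_d: P^n -> P^N maps each point to all
degree-d monomials in n+1 homogeneous coordinates.
N = C(n+d, d) - 1
N = C(1+2, 2) - 1
N = C(3, 2) - 1
C(3, 2) = 3
N = 3 - 1 = 2

2


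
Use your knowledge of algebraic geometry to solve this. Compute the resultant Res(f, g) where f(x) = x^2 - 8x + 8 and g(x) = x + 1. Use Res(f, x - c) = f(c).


For Res(f, x - c), we evaluate f at x = c.
f(-1) = (-1)^2 - 8*(-1) + 8
= 1 + 8 + 8
= 9 + 8 = 17
Res(f, g) = 17

17


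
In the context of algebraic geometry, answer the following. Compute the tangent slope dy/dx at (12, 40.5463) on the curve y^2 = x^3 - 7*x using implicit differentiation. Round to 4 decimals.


Using implicit differentiation of y^2 = x^3 - 7*x:
2y * dy/dx = 3x^2 - 7
dy/dx = (3x^2 - 7)/(2y)
Numerator: 3*12^2 - 7 = 425
Denominator: 2*40.5463 = 81.0926
dy/dx = 425/81.0926 = 5.2409

5.2409


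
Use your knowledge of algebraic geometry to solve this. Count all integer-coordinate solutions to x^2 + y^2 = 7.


Systematically check integer values of x where x^2 <= 7.
For each valid x, check if 7 - x^2 is a perfect square.
Total integer solutions found: 0

0


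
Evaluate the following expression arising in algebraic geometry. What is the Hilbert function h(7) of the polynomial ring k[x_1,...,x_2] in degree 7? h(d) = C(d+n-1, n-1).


The Hilbert function for the polynomial ring in 2 variables is:
h(d) = C(d+n-1, n-1)
h(7) = C(7+2-1, 2-1) = C(8, 1)
= 8! / (1! * 7!)
= 8

8


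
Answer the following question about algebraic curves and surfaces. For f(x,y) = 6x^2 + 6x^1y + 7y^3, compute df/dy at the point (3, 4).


df/dy = 6*x^1 + 3*7*y^2
At (3,4): 6*3^1 + 3*7*4^2
= 18 + 336
= 354

354


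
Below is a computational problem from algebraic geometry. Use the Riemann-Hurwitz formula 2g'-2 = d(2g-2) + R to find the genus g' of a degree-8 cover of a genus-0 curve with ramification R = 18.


Riemann-Hurwitz formula: 2g' - 2 = d(2g - 2) + R
Given: d = 8, g = 0, R = 18
2g' - 2 = 8*(2*0 - 2) + 18
2g' - 2 = 8*(-2) + 18
2g' - 2 = -16 + 18 = 2
2g' = 4
g' = 2

2


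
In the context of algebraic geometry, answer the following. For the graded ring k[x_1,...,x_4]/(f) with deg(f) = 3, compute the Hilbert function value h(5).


For R = k[x_1,...,x_n]/(f) with f homogeneous of degree e:
The Hilbert series is (1 - t^e)/(1 - t)^n.
So h(d) = C(d+n-1, n-1) - C(d-e+n-1, n-1) for d >= e.
With n=4, e=3, d=5:
C(5+4-1, 4-1) = C(8, 3) = 56
C(5-3+4-1, 4-1) = C(5, 3) = 10
h(5) = 56 - 10 = 46

46


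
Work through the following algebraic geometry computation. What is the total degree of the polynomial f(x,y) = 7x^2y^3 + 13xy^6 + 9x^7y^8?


Examine each term for its total degree (sum of exponents).
  Term '7x^2y^3' has total degree 2+3 = 5.
  Term '13xy^6' has total degree 1+6 = 7.
  Term '9x^7y^8' has total degree 7+8 = 15.
The maximum total degree among all terms is 15.

15


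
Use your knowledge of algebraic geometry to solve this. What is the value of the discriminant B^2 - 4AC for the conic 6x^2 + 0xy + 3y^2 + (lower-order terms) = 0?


The discriminant of a conic Ax^2 + Bxy + Cy^2 + ... = 0 is B^2 - 4AC.
B^2 = 0^2 = 0
4AC = 4*6*3 = 72
Discriminant = 0 - 72 = -72

-72


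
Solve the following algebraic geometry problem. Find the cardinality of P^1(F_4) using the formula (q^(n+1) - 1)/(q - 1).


P^1(F_4) has (q^(n+1) - 1)/(q - 1) points.
= 4^1 + 4^0
= 4 + 1
= 5

5


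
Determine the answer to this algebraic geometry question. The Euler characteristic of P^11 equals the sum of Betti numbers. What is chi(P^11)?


The complex projective space P^11 has one cell in each even real dimension 0, 2, ..., 22.
The cohomology groups are H^{2k}(P^11) = Z for k = 0,...,11, and 0 otherwise.
Euler characteristic = sum of Betti numbers = 1 per even-dimensional cohomology group.
chi(P^11) = 11 + 1 = 12

12


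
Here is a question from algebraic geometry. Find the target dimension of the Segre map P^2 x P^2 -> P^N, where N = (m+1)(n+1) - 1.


The Segre embedding maps P^m x P^n into P^N via
all products of coordinates from each factor.
N = (m+1)(n+1) - 1
N = (2+1)(2+1) - 1
N = 3*3 - 1
N = 9 - 1 = 8

8


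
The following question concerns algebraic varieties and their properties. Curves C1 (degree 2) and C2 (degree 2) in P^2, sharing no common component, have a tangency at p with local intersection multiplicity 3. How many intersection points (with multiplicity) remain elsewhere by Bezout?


By Bezout's theorem, the total intersection number is d1 * d2.
Total = 2 * 2 = 4
Intersection multiplicity at p = 3
Remaining intersections = 4 - 3 = 1

1


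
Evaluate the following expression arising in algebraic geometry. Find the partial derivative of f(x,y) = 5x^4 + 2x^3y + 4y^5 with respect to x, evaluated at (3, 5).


df/dx = 4*5*x^3 + 3*2*x^2*y
At (3,5): 4*5*3^3 + 3*2*3^2*5
= 540 + 270
= 810

810


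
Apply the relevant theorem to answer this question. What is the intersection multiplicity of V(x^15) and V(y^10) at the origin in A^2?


The intersection multiplicity of V(x^a) and V(y^b) at the origin is:
I(O; V(x^15), V(y^10)) = dim_k(k[x,y]/(x^15, y^10))
A basis for k[x,y]/(x^15, y^10) is the set of monomials x^i * y^j
where 0 <= i < 15 and 0 <= j < 10.
The number of such monomials is 15 * 10 = 150

150


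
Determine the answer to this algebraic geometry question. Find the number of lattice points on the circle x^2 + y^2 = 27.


Systematically check integer values of x where x^2 <= 27.
For each valid x, check if 27 - x^2 is a perfect square.
Total integer solutions found: 0

0


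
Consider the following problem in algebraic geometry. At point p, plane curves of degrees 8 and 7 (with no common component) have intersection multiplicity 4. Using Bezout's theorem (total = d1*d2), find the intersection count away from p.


By Bezout's theorem, the total intersection number is d1 * d2.
Total = 8 * 7 = 56
Intersection multiplicity at p = 4
Remaining intersections = 56 - 4 = 52

52


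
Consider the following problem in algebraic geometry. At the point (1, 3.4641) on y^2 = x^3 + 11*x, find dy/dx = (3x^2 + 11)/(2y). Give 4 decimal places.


Using implicit differentiation of y^2 = x^3 + 11*x:
2y * dy/dx = 3x^2 + 11
dy/dx = (3x^2 + 11)/(2y)
Numerator: 3*1^2 + 11 = 14
Denominator: 2*3.4641 = 6.9282
dy/dx = 14/6.9282 = 2.0207

2.0207


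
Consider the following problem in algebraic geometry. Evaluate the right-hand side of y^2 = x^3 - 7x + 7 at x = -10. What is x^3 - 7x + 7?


Compute x^3 - 7x + 7 at x = -10:
x^3 = (-10)^3 = -1000
(-7)*x = (-7)*(-10) = 70
Sum: -1000 + 70 + 7 = -923

-923


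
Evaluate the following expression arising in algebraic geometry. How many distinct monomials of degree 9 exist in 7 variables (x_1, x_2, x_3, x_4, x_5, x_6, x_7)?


The number of degree-9 monomials in 7 variables is C(d+n-1, n-1).
= C(9+7-1, 7-1) = C(15, 6)
= 5005

5005


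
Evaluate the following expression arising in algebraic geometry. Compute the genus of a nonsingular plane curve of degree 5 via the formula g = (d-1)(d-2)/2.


Using the genus formula for smooth plane curves:
g = (d-1)(d-2)/2
g = (5-1)(5-2)/2
g = 4*3/2
g = 12/2 = 6

6


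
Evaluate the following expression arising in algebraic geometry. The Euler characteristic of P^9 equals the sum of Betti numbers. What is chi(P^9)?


The complex projective space P^9 has one cell in each even real dimension 0, 2, ..., 18.
The cohomology groups are H^{2k}(P^9) = Z for k = 0,...,9, and 0 otherwise.
Euler characteristic = sum of Betti numbers = 1 per even-dimensional cohomology group.
chi(P^9) = 9 + 1 = 10

10


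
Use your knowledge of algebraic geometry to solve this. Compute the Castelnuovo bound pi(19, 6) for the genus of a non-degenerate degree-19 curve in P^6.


Castelnuovo's bound: write d - 1 = m(r-1) + epsilon with 0 <= epsilon < r-1.
d - 1 = 19 - 1 = 18
r - 1 = 6 - 1 = 5
18 = 3*5 + 3, so m = 3, epsilon = 3
pi(d, r) = m(m-1)(r-1)/2 + m*epsilon
= 3*2*5/2 + 3*3
= 30/2 + 9
= 15 + 9 = 24

24


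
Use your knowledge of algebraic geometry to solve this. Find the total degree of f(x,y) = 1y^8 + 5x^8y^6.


Examine each term for its total degree (sum of exponents).
  Term '1y^8' has total degree 0+8 = 8.
  Term '5x^8y^6' has total degree 8+6 = 14.
The maximum total degree among all terms is 14.

14


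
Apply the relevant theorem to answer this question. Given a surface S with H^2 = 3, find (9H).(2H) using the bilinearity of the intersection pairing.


Using bilinearity of the intersection pairing on a surface S:
(aH).(bH) = ab * (H.H)
We have H^2 = 3.
D.E = (9H).(2H) = 9*2*3
= 18*3
= 54

54


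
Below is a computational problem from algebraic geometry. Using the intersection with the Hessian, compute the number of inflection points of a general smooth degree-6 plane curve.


For a general smooth plane curve C of degree d, the inflection points are
the intersection of C with its Hessian curve, which has degree 3(d-2).
By Bezout, the total intersection number is d * 3(d-2) = 6 * 12 = 72.
For a general curve every flex is ordinary, so each contributes
multiplicity 1 to C·Hess(C), and the number of distinct inflection
points is 3d(d-2).
Inflection points = 3*6*(6-2) = 3*6*4 = 72

72


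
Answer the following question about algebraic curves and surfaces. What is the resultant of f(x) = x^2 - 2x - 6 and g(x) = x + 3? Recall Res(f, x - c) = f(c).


For Res(f, x - c), we evaluate f at x = c.
f(-3) = (-3)^2 - 2*(-3) - 6
= 9 + 6 - 6
= 15 - 6 = 9
Res(f, g) = 9

9


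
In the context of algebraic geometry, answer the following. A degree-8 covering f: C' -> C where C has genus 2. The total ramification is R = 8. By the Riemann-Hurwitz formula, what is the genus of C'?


Riemann-Hurwitz formula: 2g' - 2 = d(2g - 2) + R
Given: d = 8, g = 2, R = 8
2g' - 2 = 8*(2*2 - 2) + 8
2g' - 2 = 8*2 + 8
2g' - 2 = 16 + 8 = 24
2g' = 26
g' = 13

13


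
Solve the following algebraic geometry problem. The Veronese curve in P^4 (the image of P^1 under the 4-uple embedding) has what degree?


The rational normal curve in P^4 is the image of P^1 under the 4-uple Veronese.
A general hyperplane in P^4 pulls back to a degree-4 form on P^1, which has 4 zeros,
so the curve meets a general hyperplane in 4 points. Degree = 4.

4


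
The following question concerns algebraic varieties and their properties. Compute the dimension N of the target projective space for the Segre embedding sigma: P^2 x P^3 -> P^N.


The Segre embedding maps P^m x P^n into P^N via
all products of coordinates from each factor.
N = (m+1)(n+1) - 1
N = (2+1)(3+1) - 1
N = 3*4 - 1
N = 12 - 1 = 11

11


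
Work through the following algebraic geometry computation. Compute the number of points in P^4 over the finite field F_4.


P^4(F_4) has (q^(n+1) - 1)/(q - 1) points.
= 4^4 + 4^3 + 4^2 + 4^1 + 4^0
= 256 + 64 + 16 + 4 + 1
= 341

341


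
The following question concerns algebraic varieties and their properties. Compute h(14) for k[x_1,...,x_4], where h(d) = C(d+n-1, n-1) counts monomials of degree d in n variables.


The Hilbert function for the polynomial ring in 4 variables is:
h(d) = C(d+n-1, n-1)
h(14) = C(14+4-1, 4-1) = C(17, 3)
= 17! / (3! * 14!)
= 680

680


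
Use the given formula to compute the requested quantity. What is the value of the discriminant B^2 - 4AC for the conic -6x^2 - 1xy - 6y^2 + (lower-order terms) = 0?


The discriminant of a conic Ax^2 + Bxy + Cy^2 + ... = 0 is B^2 - 4AC.
B^2 = (-1)^2 = 1
4AC = 4*(-6)*(-6) = 144
Discriminant = 1 - 144 = -143

-143


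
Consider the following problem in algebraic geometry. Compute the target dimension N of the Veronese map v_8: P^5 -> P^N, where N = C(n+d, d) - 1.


The Veronese embedding v_d: P^n -> P^N maps each point to all
degree-d monomials in n+1 homogeneous coordinates.
N = C(n+d, d) - 1
N = C(5+8, 8) - 1
N = C(13, 8) - 1
C(13, 8) = 1287
N = 1287 - 1 = 1286

1286


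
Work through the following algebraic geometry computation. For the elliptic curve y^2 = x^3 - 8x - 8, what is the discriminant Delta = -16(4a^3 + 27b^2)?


Compute each component:
4a^3 = 4*(-8)^3 = 4*(-512) = -2048
27b^2 = 27*(-8)^2 = 27*64 = 1728
4a^3 + 27b^2 = -2048 + 1728 = -320
Delta = -16*(-320) = 5120

5120


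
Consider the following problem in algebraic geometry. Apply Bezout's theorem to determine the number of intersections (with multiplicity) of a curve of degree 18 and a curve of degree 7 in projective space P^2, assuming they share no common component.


Bezout's theorem states the intersection count equals the product of degrees.
Intersection count = 18 * 7 = 126

126


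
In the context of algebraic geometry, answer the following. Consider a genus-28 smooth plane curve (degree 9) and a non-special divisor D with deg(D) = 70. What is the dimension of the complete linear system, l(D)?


First, compute the genus of a smooth plane curve of degree 9:
g = (d-1)(d-2)/2 = (9-1)(9-2)/2 = 28
For a non-special divisor D (i.e., h^1(D) = 0), Riemann-Roch gives:
l(D) = deg(D) - g + 1
Since deg(D) = 70 >= 2g - 1 = 55, D is non-special.
l(D) = 70 - 28 + 1 = 43

43


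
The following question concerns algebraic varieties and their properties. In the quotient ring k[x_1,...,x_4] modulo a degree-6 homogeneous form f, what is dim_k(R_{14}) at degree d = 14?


For R = k[x_1,...,x_n]/(f) with f homogeneous of degree e:
The Hilbert series is (1 - t^e)/(1 - t)^n.
So h(d) = C(d+n-1, n-1) - C(d-e+n-1, n-1) for d >= e.
With n=4, e=6, d=14:
C(14+4-1, 4-1) = C(17, 3) = 680
C(14-6+4-1, 4-1) = C(11, 3) = 165
h(14) = 680 - 165 = 515

515


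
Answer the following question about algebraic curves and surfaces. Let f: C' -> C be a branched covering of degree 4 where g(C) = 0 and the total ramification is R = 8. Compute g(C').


Riemann-Hurwitz formula: 2g' - 2 = d(2g - 2) + R
Given: d = 4, g = 0, R = 8
2g' - 2 = 4*(2*0 - 2) + 8
2g' - 2 = 4*(-2) + 8
2g' - 2 = -8 + 8 = 0
2g' = 2
g' = 1

1


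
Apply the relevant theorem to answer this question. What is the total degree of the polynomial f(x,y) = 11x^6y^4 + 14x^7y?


Examine each term for its total degree (sum of exponents).
  Term '11x^6y^4' has total degree 6+4 = 10.
  Term '14x^7y' has total degree 7+1 = 8.
The maximum total degree among all terms is 10.

10


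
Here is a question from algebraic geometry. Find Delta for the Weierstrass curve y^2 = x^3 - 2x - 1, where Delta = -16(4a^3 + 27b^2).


Compute each component:
4a^3 = 4*(-2)^3 = 4*(-8) = -32
27b^2 = 27*(-1)^2 = 27*1 = 27
4a^3 + 27b^2 = -32 + 27 = -5
Delta = -16*(-5) = 80

80


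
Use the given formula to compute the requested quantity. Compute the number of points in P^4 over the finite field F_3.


P^4(F_3) has (q^(n+1) - 1)/(q - 1) points.
= 3^4 + 3^3 + 3^2 + 3^1 + 3^0
= 81 + 27 + 9 + 3 + 1
= 121

121


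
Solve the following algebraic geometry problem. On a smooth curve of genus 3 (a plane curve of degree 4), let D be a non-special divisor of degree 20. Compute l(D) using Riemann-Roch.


First, compute the genus of a smooth plane curve of degree 4:
g = (d-1)(d-2)/2 = (4-1)(4-2)/2 = 3
For a non-special divisor D (i.e., h^1(D) = 0), Riemann-Roch gives:
l(D) = deg(D) - g + 1
Since deg(D) = 20 >= 2g - 1 = 5, D is non-special.
l(D) = 20 - 3 + 1 = 18

18


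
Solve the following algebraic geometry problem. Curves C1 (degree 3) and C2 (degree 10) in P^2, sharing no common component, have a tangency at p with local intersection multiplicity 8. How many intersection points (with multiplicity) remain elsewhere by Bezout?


By Bezout's theorem, the total intersection number is d1 * d2.
Total = 3 * 10 = 30
Intersection multiplicity at p = 8
Remaining intersections = 30 - 8 = 22

22


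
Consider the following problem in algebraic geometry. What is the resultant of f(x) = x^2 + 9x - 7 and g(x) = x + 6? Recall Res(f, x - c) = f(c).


For Res(f, x - c), we evaluate f at x = c.
f(-6) = (-6)^2 + 9*(-6) - 7
= 36 - 54 - 7
= -18 - 7 = -25
Res(f, g) = -25

-25


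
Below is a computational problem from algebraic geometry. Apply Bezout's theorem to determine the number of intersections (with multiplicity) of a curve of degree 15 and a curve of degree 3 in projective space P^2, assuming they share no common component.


Bezout's theorem states the intersection count equals the product of degrees.
Intersection count = 15 * 3 = 45

45


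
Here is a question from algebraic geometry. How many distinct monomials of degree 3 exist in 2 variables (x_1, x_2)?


The number of degree-3 monomials in 2 variables is C(d+n-1, n-1).
= C(3+2-1, 2-1) = C(4, 1)
= 4

4


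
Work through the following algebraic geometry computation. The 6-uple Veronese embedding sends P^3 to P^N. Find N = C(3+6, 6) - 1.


The Veronese embedding v_d: P^n -> P^N maps each point to all
degree-d monomials in n+1 homogeneous coordinates.
N = C(n+d, d) - 1
N = C(3+6, 6) - 1
N = C(9, 6) - 1
C(9, 6) = 84
N = 84 - 1 = 83

83


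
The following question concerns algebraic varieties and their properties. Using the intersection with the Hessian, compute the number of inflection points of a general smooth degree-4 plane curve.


For a general smooth plane curve C of degree d, the inflection points are
the intersection of C with its Hessian curve, which has degree 3(d-2).
By Bezout, the total intersection number is d * 3(d-2) = 4 * 6 = 24.
For a general curve every flex is ordinary, so each contributes
multiplicity 1 to C·Hess(C), and the number of distinct inflection
points is 3d(d-2).
Inflection points = 3*4*(4-2) = 3*4*2 = 24

24


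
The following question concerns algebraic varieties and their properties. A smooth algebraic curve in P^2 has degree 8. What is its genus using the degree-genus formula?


Using the genus formula for smooth plane curves:
g = (d-1)(d-2)/2
g = (8-1)(8-2)/2
g = 7*6/2
g = 42/2 = 21

21


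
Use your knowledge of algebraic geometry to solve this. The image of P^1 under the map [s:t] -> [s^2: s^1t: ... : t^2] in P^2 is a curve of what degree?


The rational normal curve in P^2 is the image of P^1 under the 2-uple Veronese.
A general hyperplane in P^2 pulls back to a degree-2 form on P^1, which has 2 zeros,
so the curve meets a general hyperplane in 2 points. Degree = 2.

2


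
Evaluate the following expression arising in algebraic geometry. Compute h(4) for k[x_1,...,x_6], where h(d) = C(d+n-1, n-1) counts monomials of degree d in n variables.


The Hilbert function for the polynomial ring in 6 variables is:
h(d) = C(d+n-1, n-1)
h(4) = C(4+6-1, 6-1) = C(9, 5)
= 9! / (5! * 4!)
= 126

126
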